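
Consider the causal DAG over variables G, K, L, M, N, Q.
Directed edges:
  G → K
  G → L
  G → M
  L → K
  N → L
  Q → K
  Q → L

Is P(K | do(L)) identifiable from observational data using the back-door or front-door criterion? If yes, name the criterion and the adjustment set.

desc(L)\{L}={K}; candidates ⊆ {G,M,N,Q}.
size 0: {}; under {} L still reaches {G,K,M,N,Q} ∋ K.
size 1: {G}, {M}, {N} …(+1); under {G} L still reaches {K,N,Q} ∋ K.
{G,Q}: L⊥K given {G,Q} in G with L→· removed — back-door holds.
P(K|do(L)) = Σ_{G,Q} P(K|L,G,Q)·P(G,Q).

P(K|do(L)): backdoor, adjust for {G, Q}.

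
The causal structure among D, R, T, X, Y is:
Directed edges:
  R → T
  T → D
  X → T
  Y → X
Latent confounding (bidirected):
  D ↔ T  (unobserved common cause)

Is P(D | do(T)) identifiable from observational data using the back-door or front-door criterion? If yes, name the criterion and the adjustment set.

P(D|do(T)): not identifiable (no BD/FD set).

desc(T)\{T}={D}; candidates ⊆ {R,X,Y}.
T↔D: latent back-door arc(s) into T.
size 0: {}; under {} T still reaches {D,R,X,Y} ∋ D.
size 1: {R}, {X}, {Y}; under {R} T still reaches {D,X,Y} ∋ D.
size 2: {R,X}, {R,Y}, {X,Y}; under {R,X} T still reaches {D} ∋ D.
T↔D cannot be blocked by any observed set — no back-door set.
No mediator lies on a directed T→…→D path.
Neither criterion identifies P(D|do(T)) in this graph.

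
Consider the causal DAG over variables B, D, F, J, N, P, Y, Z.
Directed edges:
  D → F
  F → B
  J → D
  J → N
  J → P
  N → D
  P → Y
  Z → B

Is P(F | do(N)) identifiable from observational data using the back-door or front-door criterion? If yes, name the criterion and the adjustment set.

P(F|do(N)): backdoor, adjust for {J}.

desc(N)\{N}={B,D,F}; candidates ⊆ {J,P,Y,Z}.
size 0: {}; under {} N still reaches {B,D,F,J,P,Y} ∋ F.
{J}: N⊥F given {J} in G with N→· removed — back-door holds.
P(F|do(N)) = Σ_{J} P(F|N,J)·P(J).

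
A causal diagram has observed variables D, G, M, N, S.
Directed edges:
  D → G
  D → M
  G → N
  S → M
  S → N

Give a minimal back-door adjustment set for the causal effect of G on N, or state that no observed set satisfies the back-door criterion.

G→N: minimal back-door set ∅.

desc(G)\{G}={N}; candidates ⊆ {D,M,S}.
∅: G⊥N given ∅ in G with G→· removed — back-door holds.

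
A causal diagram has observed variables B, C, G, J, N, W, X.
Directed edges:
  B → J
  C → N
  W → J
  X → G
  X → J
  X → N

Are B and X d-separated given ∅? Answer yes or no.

Yes — B ⊥ X | ∅.

Bayes-Ball from B | ∅ reaches {J}.
X ∉ reach(B|∅) ⇒ B ⊥ X | ∅.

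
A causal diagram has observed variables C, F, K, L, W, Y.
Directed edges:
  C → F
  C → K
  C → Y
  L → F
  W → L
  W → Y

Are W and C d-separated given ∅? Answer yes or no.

Bayes-Ball from W | ∅ reaches {F,L,Y}.
C ∉ reach(W|∅) ⇒ W ⊥ C | ∅.

Yes — W ⊥ C | ∅.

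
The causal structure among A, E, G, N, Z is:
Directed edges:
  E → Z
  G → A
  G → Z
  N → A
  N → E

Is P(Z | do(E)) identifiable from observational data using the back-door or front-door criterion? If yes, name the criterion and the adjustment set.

desc(E)\{E}={Z}; candidates ⊆ {A,G,N}.
∅: E⊥Z given ∅ in G with E→· removed — back-door holds.
P(Z|do(E)) = P(Z|E) — no adjustment needed.

P(Z|do(E)): backdoor, adjust for ∅.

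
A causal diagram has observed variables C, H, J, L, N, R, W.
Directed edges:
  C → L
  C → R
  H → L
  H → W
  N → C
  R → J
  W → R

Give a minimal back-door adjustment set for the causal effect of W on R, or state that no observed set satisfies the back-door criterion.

W→R: minimal back-door set ∅.

desc(W)\{W}={J,R}; candidates ⊆ {C,H,L,N}.
∅: W⊥R given ∅ in G with W→· removed — back-door holds.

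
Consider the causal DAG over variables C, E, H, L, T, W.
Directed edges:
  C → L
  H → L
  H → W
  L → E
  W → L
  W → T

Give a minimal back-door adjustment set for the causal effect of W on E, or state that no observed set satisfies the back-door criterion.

W→E: minimal back-door set {H}.

desc(W)\{W}={E,L,T}; candidates ⊆ {C,H}.
size 0: {}; under {} W still reaches {E,H,L} ∋ E.
{H}: W⊥E given {H} in G with W→· removed — back-door holds.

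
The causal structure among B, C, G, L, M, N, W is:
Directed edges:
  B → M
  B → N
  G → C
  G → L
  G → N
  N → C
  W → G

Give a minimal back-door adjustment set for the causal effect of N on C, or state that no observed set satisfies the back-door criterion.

N→C: minimal back-door set {G}.

desc(N)\{N}={C}; candidates ⊆ {B,G,L,M,W}.
size 0: {}; under {} N still reaches {B,C,G,L,M,W} ∋ C.
{G}: N⊥C given {G} in G with N→· removed — back-door holds.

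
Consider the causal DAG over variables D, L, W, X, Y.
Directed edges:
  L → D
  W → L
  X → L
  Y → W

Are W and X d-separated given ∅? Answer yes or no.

Yes — W ⊥ X | ∅.

Bayes-Ball from W | ∅ reaches {D,L,Y}.
X ∉ reach(W|∅) ⇒ W ⊥ X | ∅.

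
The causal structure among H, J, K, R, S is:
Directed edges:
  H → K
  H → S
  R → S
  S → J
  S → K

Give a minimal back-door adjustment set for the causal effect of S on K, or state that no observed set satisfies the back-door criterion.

S→K: minimal back-door set {H}.

desc(S)\{S}={J,K}; candidates ⊆ {H,R}.
size 0: {}; under {} S still reaches {H,K,R} ∋ K.
{H}: S⊥K given {H} in G with S→· removed — back-door holds.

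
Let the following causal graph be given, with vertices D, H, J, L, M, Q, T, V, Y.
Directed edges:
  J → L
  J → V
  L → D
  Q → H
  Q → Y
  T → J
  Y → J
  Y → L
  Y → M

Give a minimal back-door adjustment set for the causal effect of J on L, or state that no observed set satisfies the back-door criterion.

J→L: minimal back-door set {Y}.

desc(J)\{J}={D,L,V}; candidates ⊆ {H,M,Q,T,Y}.
size 0: {}; under {} J still reaches {D,H,L,M,Q,T,Y} ∋ L.
{Y}: J⊥L given {Y} in G with J→· removed — back-door holds.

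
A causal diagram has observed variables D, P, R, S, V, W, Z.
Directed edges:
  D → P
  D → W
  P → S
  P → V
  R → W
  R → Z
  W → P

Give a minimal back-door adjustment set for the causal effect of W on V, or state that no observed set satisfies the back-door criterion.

W→V: minimal back-door set {D}.

desc(W)\{W}={P,S,V}; candidates ⊆ {D,R,Z}.
size 0: {}; under {} W still reaches {D,P,R,S,V,Z} ∋ V.
{D}: W⊥V given {D} in G with W→· removed — back-door holds.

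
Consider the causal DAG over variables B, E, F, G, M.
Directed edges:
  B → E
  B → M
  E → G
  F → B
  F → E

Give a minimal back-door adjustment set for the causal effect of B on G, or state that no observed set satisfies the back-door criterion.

B→G: minimal back-door set {F}.

desc(B)\{B}={E,G,M}; candidates ⊆ {F}.
size 0: {}; under {} B still reaches {E,F,G} ∋ G.
{F}: B⊥G given {F} in G with B→· removed — back-door holds.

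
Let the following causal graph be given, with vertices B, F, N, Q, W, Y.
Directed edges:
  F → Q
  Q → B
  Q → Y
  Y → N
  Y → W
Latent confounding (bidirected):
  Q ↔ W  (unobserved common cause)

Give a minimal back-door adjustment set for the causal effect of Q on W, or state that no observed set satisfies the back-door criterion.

desc(Q)\{Q}={B,N,W,Y}; candidates ⊆ {F}.
Q↔W: latent back-door arc(s) into Q.
size 0: {}; under {} Q still reaches {F,W} ∋ W.
size 1: {F}; under {F} Q still reaches {W} ∋ W.
Q↔W cannot be blocked by any observed set — no back-door set.

Q→W: no observed back-door set.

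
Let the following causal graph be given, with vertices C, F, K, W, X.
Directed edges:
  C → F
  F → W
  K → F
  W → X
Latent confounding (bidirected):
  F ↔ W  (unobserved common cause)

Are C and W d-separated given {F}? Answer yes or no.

No — C and W are d-connected given {F}.

Bayes-Ball from C | {F} reaches {K,W,X}.
W ∈ reach(C|{F}) ⇒ C ⊥̸ W | {F}.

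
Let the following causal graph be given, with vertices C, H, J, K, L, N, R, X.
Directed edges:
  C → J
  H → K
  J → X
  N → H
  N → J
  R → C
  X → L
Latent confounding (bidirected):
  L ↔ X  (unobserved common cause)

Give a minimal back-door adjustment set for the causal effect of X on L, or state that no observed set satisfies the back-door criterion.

desc(X)\{X}={L}; candidates ⊆ {C,H,J,K,N,R}.
X↔L: latent back-door arc(s) into X.
size 0: {}; under {} X still reaches {C,H,J,K,L,N,R} ∋ L.
size 1: {C}, {H}, {J} …(+3); under {C} X still reaches {H,J,K,L,N} ∋ L.
size 2: {C,H}, {C,J}, {C,K} …(+12); under {C,H} X still reaches {J,L,N} ∋ L.
X↔L cannot be blocked by any observed set — no back-door set.

X→L: no observed back-door set.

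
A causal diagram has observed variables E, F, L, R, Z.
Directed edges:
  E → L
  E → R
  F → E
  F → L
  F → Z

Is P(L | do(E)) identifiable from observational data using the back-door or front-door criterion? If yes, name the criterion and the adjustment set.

P(L|do(E)): backdoor, adjust for {F}.

desc(E)\{E}={L,R}; candidates ⊆ {F,Z}.
size 0: {}; under {} E still reaches {F,L,Z} ∋ L.
{F}: E⊥L given {F} in G with E→· removed — back-door holds.
P(L|do(E)) = Σ_{F} P(L|E,F)·P(F).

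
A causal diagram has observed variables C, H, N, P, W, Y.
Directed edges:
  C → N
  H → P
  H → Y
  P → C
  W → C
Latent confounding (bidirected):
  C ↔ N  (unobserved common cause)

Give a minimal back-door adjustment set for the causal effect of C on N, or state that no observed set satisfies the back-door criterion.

C→N: no observed back-door set.

desc(C)\{C}={N}; candidates ⊆ {H,P,W,Y}.
C↔N: latent back-door arc(s) into C.
size 0: {}; under {} C still reaches {H,N,P,W,Y} ∋ N.
size 1: {H}, {P}, {W} …(+1); under {H} C still reaches {N,P,W} ∋ N.
size 2: {H,P}, {H,W}, {H,Y} …(+3); under {H,P} C still reaches {N,W} ∋ N.
C↔N cannot be blocked by any observed set — no back-door set.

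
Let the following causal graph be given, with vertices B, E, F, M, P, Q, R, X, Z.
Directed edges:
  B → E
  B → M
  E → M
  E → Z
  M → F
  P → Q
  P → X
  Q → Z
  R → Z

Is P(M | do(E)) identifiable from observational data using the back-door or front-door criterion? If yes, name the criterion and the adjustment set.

P(M|do(E)): backdoor, adjust for {B}.

desc(E)\{E}={F,M,Z}; candidates ⊆ {B,P,Q,R,X}.
size 0: {}; under {} E still reaches {B,F,M} ∋ M.
{B}: E⊥M given {B} in G with E→· removed — back-door holds.
P(M|do(E)) = Σ_{B} P(M|E,B)·P(B).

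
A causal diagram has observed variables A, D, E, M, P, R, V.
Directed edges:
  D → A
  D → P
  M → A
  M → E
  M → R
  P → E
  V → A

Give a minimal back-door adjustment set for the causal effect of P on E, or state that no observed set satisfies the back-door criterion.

desc(P)\{P}={E}; candidates ⊆ {A,D,M,R,V}.
∅: P⊥E given ∅ in G with P→· removed — back-door holds.

P→E: minimal back-door set ∅.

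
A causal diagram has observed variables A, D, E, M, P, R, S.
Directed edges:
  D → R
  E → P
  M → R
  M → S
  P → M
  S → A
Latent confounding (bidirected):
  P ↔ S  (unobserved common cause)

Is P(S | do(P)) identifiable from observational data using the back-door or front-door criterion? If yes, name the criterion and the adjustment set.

P(S|do(P)): frontdoor, adjust for {M}.

desc(P)\{P}={A,M,R,S}; candidates ⊆ {D,E}.
P↔S: latent back-door arc(s) into P.
size 0: {}; under {} P still reaches {A,E,S} ∋ S.
size 1: {D}, {E}; under {D} P still reaches {A,E,S} ∋ S.
size 2: {D,E}; under {D,E} P still reaches {A,S} ∋ S.
P↔S cannot be blocked by any observed set — no back-door set.
{M}: (i) intercepts every directed P→S path; (ii) no back-door P→{M}; (iii) {P} blocks every back-door {M}→S. Front-door holds.
P(S|do(P)) = Σ_{M} P(M|P) Σ_{P'} P(S|M,P')P(P').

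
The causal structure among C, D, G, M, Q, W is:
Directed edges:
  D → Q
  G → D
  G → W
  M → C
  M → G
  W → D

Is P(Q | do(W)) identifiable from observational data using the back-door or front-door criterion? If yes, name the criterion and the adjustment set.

P(Q|do(W)): backdoor, adjust for {G}.

desc(W)\{W}={D,Q}; candidates ⊆ {C,G,M}.
size 0: {}; under {} W still reaches {C,D,G,M,Q} ∋ Q.
{G}: W⊥Q given {G} in G with W→· removed — back-door holds.
P(Q|do(W)) = Σ_{G} P(Q|W,G)·P(G).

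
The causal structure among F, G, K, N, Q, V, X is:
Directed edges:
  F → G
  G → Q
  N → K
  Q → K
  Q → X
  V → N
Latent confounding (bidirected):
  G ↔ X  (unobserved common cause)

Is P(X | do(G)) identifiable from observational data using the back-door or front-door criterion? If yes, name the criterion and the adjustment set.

desc(G)\{G}={K,Q,X}; candidates ⊆ {F,N,V}.
G↔X: latent back-door arc(s) into G.
size 0: {}; under {} G still reaches {F,X} ∋ X.
size 1: {F}, {N}, {V}; under {F} G still reaches {X} ∋ X.
size 2: {F,N}, {F,V}, {N,V}; under {F,N} G still reaches {X} ∋ X.
G↔X cannot be blocked by any observed set — no back-door set.
{Q}: (i) intercepts every directed G→X path; (ii) no back-door G→{Q}; (iii) {G} blocks every back-door {Q}→X. Front-door holds.
P(X|do(G)) = Σ_{Q} P(Q|G) Σ_{G'} P(X|Q,G')P(G').

P(X|do(G)): frontdoor, adjust for {Q}.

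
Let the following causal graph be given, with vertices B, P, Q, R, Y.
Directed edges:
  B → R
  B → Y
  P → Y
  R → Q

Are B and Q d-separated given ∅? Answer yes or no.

No — B and Q are d-connected given ∅.

Bayes-Ball from B | ∅ reaches {Q,R,Y}.
Q ∈ reach(B|∅) ⇒ B ⊥̸ Q | ∅.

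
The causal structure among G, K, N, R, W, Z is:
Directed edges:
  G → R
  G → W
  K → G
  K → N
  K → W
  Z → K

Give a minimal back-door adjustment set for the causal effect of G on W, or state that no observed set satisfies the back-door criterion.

desc(G)\{G}={R,W}; candidates ⊆ {K,N,Z}.
size 0: {}; under {} G still reaches {K,N,W,Z} ∋ W.
{K}: G⊥W given {K} in G with G→· removed — back-door holds.

G→W: minimal back-door set {K}.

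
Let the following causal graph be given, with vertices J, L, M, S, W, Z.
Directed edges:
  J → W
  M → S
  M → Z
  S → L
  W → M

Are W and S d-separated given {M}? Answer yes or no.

Yes — W ⊥ S | {M}.

Bayes-Ball from W | {M} reaches {J}.
S ∉ reach(W|{M}) ⇒ W ⊥ S | {M}.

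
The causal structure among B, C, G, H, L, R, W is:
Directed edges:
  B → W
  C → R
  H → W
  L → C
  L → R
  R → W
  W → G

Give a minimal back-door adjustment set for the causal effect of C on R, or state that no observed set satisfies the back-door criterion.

desc(C)\{C}={G,R,W}; candidates ⊆ {B,H,L}.
size 0: {}; under {} C still reaches {G,L,R,W} ∋ R.
{L}: C⊥R given {L} in G with C→· removed — back-door holds.

C→R: minimal back-door set {L}.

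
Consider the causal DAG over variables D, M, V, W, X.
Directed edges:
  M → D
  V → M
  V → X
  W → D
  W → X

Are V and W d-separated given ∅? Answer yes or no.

Yes — V ⊥ W | ∅.

Bayes-Ball from V | ∅ reaches {D,M,X}.
W ∉ reach(V|∅) ⇒ V ⊥ W | ∅.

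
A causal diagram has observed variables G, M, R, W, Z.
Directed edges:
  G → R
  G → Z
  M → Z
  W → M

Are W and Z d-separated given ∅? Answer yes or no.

No — W and Z are d-connected given ∅.

Bayes-Ball from W | ∅ reaches {M,Z}.
Z ∈ reach(W|∅) ⇒ W ⊥̸ Z | ∅.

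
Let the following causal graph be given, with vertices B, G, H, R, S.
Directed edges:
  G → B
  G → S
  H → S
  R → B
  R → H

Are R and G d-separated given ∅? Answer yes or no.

Yes — R ⊥ G | ∅.

Bayes-Ball from R | ∅ reaches {B,H,S}.
G ∉ reach(R|∅) ⇒ R ⊥ G | ∅.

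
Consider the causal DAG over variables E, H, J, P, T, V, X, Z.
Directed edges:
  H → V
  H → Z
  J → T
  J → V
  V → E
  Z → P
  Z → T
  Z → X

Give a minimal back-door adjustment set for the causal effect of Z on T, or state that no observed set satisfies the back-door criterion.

Z→T: minimal back-door set ∅.

desc(Z)\{Z}={P,T,X}; candidates ⊆ {E,H,J,V}.
∅: Z⊥T given ∅ in G with Z→· removed — back-door holds.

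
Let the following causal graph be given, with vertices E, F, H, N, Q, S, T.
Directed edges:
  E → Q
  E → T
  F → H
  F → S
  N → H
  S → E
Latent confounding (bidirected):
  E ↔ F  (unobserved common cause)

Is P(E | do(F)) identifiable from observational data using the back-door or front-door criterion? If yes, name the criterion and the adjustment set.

P(E|do(F)): frontdoor, adjust for {S}.

desc(F)\{F}={E,H,Q,S,T}; candidates ⊆ {N}.
F↔E: latent back-door arc(s) into F.
size 0: {}; under {} F still reaches {E,Q,T} ∋ E.
size 1: {N}; under {N} F still reaches {E,Q,T} ∋ E.
F↔E cannot be blocked by any observed set — no back-door set.
{S}: (i) intercepts every directed F→E path; (ii) no back-door F→{S}; (iii) {F} blocks every back-door {S}→E. Front-door holds.
P(E|do(F)) = Σ_{S} P(S|F) Σ_{F'} P(E|S,F')P(F').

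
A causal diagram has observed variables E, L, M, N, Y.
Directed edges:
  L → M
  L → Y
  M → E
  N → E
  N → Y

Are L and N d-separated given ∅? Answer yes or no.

Bayes-Ball from L | ∅ reaches {E,M,Y}.
N ∉ reach(L|∅) ⇒ L ⊥ N | ∅.

Yes — L ⊥ N | ∅.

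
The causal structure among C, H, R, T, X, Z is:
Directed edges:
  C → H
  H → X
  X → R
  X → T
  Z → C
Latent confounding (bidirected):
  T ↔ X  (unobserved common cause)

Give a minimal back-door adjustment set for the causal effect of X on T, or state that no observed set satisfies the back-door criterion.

desc(X)\{X}={R,T}; candidates ⊆ {C,H,Z}.
X↔T: latent back-door arc(s) into X.
size 0: {}; under {} X still reaches {C,H,T,Z} ∋ T.
size 1: {C}, {H}, {Z}; under {C} X still reaches {H,T} ∋ T.
size 2: {C,H}, {C,Z}, {H,Z}; under {C,H} X still reaches {T} ∋ T.
X↔T cannot be blocked by any observed set — no back-door set.

X→T: no observed back-door set.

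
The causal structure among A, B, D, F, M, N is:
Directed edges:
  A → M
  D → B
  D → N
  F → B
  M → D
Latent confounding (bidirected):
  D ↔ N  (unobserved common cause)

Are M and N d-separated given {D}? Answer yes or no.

No — M and N are d-connected given {D}.

Bayes-Ball from M | {D} reaches {A,N}.
N ∈ reach(M|{D}) ⇒ M ⊥̸ N | {D}.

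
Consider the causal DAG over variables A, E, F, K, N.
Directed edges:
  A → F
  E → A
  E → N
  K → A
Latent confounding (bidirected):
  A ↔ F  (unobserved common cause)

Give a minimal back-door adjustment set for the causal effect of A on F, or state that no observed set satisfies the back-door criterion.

A→F: no observed back-door set.

desc(A)\{A}={F}; candidates ⊆ {E,K,N}.
A↔F: latent back-door arc(s) into A.
size 0: {}; under {} A still reaches {E,F,K,N} ∋ F.
size 1: {E}, {K}, {N}; under {E} A still reaches {F,K} ∋ F.
size 2: {E,K}, {E,N}, {K,N}; under {E,K} A still reaches {F} ∋ F.
A↔F cannot be blocked by any observed set — no back-door set.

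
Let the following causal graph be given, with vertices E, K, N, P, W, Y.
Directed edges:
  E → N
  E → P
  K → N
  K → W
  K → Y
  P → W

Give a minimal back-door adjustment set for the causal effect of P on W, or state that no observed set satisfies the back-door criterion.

P→W: minimal back-door set ∅.

desc(P)\{P}={W}; candidates ⊆ {E,K,N,Y}.
∅: P⊥W given ∅ in G with P→· removed — back-door holds.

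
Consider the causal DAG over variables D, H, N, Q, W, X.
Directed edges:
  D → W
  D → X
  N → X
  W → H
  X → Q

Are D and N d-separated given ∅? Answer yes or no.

Bayes-Ball from D | ∅ reaches {H,Q,W,X}.
N ∉ reach(D|∅) ⇒ D ⊥ N | ∅.

Yes — D ⊥ N | ∅.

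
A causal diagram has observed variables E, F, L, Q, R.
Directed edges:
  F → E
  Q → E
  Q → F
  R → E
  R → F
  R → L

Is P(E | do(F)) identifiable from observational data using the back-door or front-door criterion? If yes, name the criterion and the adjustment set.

desc(F)\{F}={E}; candidates ⊆ {L,Q,R}.
size 0: {}; under {} F still reaches {E,L,Q,R} ∋ E.
size 1: {L}, {Q}, {R}; under {L} F still reaches {E,Q,R} ∋ E.
{Q,R}: F⊥E given {Q,R} in G with F→· removed — back-door holds.
P(E|do(F)) = Σ_{Q,R} P(E|F,Q,R)·P(Q,R).

P(E|do(F)): backdoor, adjust for {Q, R}.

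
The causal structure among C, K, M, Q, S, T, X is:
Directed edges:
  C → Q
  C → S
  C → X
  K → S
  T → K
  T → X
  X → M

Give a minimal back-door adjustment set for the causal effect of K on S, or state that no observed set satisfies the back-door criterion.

K→S: minimal back-door set ∅.

desc(K)\{K}={S}; candidates ⊆ {C,M,Q,T,X}.
∅: K⊥S given ∅ in G with K→· removed — back-door holds.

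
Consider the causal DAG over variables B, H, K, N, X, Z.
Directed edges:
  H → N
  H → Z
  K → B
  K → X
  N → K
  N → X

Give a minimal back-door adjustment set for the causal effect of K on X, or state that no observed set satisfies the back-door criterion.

K→X: minimal back-door set {N}.

desc(K)\{K}={B,X}; candidates ⊆ {H,N,Z}.
size 0: {}; under {} K still reaches {H,N,X,Z} ∋ X.
{N}: K⊥X given {N} in G with K→· removed — back-door holds.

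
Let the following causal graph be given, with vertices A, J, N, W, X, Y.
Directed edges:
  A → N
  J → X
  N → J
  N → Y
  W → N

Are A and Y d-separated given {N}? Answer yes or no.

Bayes-Ball from A | {N} reaches {W}.
Y ∉ reach(A|{N}) ⇒ A ⊥ Y | {N}.

Yes — A ⊥ Y | {N}.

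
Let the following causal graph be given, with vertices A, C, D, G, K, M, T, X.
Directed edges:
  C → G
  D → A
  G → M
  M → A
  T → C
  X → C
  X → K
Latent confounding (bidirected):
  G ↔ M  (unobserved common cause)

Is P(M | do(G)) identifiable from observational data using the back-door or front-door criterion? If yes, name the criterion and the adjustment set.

desc(G)\{G}={A,M}; candidates ⊆ {C,D,K,T,X}.
G↔M: latent back-door arc(s) into G.
size 0: {}; under {} G still reaches {A,C,K,M,T,X} ∋ M.
size 1: {C}, {D}, {K} …(+2); under {C} G still reaches {A,M} ∋ M.
size 2: {C,D}, {C,K}, {C,T} …(+7); under {C,D} G still reaches {A,M} ∋ M.
G↔M cannot be blocked by any observed set — no back-door set.
No mediator lies on a directed G→…→M path.
Neither criterion identifies P(M|do(G)) in this graph.

P(M|do(G)): not identifiable (no BD/FD set).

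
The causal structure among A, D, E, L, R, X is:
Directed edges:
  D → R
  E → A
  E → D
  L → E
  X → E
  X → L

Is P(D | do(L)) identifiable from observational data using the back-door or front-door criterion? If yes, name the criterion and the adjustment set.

P(D|do(L)): backdoor, adjust for {X}.

desc(L)\{L}={A,D,E,R}; candidates ⊆ {X}.
size 0: {}; under {} L still reaches {A,D,E,R,X} ∋ D.
{X}: L⊥D given {X} in G with L→· removed — back-door holds.
P(D|do(L)) = Σ_{X} P(D|L,X)·P(X).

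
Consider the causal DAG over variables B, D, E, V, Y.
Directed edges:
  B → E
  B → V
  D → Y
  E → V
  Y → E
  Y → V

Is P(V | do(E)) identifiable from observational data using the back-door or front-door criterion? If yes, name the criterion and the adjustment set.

desc(E)\{E}={V}; candidates ⊆ {B,D,Y}.
size 0: {}; under {} E still reaches {B,D,V,Y} ∋ V.
size 1: {B}, {D}, {Y}; under {B} E still reaches {D,V,Y} ∋ V.
{B,Y}: E⊥V given {B,Y} in G with E→· removed — back-door holds.
P(V|do(E)) = Σ_{B,Y} P(V|E,B,Y)·P(B,Y).

P(V|do(E)): backdoor, adjust for {B, Y}.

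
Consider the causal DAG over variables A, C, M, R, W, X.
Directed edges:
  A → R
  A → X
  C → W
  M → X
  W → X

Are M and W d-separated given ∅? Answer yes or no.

Bayes-Ball from M | ∅ reaches {X}.
W ∉ reach(M|∅) ⇒ M ⊥ W | ∅.

Yes — M ⊥ W | ∅.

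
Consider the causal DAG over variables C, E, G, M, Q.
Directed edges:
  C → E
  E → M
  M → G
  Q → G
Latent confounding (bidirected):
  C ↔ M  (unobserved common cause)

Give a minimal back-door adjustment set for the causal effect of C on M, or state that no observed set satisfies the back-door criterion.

desc(C)\{C}={E,G,M}; candidates ⊆ {Q}.
C↔M: latent back-door arc(s) into C.
size 0: {}; under {} C still reaches {G,M} ∋ M.
size 1: {Q}; under {Q} C still reaches {G,M} ∋ M.
C↔M cannot be blocked by any observed set — no back-door set.

C→M: no observed back-door set.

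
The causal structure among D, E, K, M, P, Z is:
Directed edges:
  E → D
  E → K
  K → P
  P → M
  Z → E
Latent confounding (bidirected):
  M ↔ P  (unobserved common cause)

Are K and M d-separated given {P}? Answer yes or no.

Bayes-Ball from K | {P} reaches {D,E,M,Z}.
M ∈ reach(K|{P}) ⇒ K ⊥̸ M | {P}.

No — K and M are d-connected given {P}.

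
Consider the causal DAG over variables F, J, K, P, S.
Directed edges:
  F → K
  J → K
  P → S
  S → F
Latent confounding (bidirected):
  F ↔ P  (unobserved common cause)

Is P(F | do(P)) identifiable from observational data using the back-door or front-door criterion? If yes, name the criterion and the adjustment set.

P(F|do(P)): frontdoor, adjust for {S}.

desc(P)\{P}={F,K,S}; candidates ⊆ {J}.
P↔F: latent back-door arc(s) into P.
size 0: {}; under {} P still reaches {F,K} ∋ F.
size 1: {J}; under {J} P still reaches {F,K} ∋ F.
P↔F cannot be blocked by any observed set — no back-door set.
{S}: (i) intercepts every directed P→F path; (ii) no back-door P→{S}; (iii) {P} blocks every back-door {S}→F. Front-door holds.
P(F|do(P)) = Σ_{S} P(S|P) Σ_{P'} P(F|S,P')P(P').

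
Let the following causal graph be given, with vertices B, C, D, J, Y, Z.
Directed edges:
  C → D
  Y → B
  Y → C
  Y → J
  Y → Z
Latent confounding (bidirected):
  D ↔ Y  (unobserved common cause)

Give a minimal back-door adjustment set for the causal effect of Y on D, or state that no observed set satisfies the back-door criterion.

desc(Y)\{Y}={B,C,D,J,Z}; candidates ⊆ {—}.
Y↔D: latent back-door arc(s) into Y.
size 0: {}; under {} Y still reaches {D} ∋ D.
Y↔D cannot be blocked by any observed set — no back-door set.

Y→D: no observed back-door set.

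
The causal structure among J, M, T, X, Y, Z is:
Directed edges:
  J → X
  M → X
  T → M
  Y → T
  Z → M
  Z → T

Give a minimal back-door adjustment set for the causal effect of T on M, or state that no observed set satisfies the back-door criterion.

T→M: minimal back-door set {Z}.

desc(T)\{T}={M,X}; candidates ⊆ {J,Y,Z}.
size 0: {}; under {} T still reaches {M,X,Y,Z} ∋ M.
{Z}: T⊥M given {Z} in G with T→· removed — back-door holds.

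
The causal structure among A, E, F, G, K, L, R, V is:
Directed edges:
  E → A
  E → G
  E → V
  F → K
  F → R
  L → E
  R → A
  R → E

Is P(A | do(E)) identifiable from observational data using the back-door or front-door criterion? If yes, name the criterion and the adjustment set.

desc(E)\{E}={A,G,V}; candidates ⊆ {F,K,L,R}.
size 0: {}; under {} E still reaches {A,F,K,L,R} ∋ A.
{R}: E⊥A given {R} in G with E→· removed — back-door holds.
P(A|do(E)) = Σ_{R} P(A|E,R)·P(R).

P(A|do(E)): backdoor, adjust for {R}.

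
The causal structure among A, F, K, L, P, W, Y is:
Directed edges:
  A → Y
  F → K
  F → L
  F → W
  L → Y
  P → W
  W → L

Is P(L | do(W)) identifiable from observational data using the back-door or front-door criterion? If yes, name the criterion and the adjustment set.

desc(W)\{W}={L,Y}; candidates ⊆ {A,F,K,P}.
size 0: {}; under {} W still reaches {F,K,L,P,Y} ∋ L.
{F}: W⊥L given {F} in G with W→· removed — back-door holds.
P(L|do(W)) = Σ_{F} P(L|W,F)·P(F).

P(L|do(W)): backdoor, adjust for {F}.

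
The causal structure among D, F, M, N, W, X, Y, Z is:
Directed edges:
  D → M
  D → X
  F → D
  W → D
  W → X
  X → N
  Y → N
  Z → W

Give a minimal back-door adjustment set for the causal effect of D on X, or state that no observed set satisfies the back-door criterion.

desc(D)\{D}={M,N,X}; candidates ⊆ {F,W,Y,Z}.
size 0: {}; under {} D still reaches {F,N,W,X,Z} ∋ X.
{W}: D⊥X given {W} in G with D→· removed — back-door holds.

D→X: minimal back-door set {W}.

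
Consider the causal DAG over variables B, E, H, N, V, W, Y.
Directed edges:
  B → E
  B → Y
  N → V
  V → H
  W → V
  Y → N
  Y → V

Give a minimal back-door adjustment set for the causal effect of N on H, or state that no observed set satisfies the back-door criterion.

desc(N)\{N}={H,V}; candidates ⊆ {B,E,W,Y}.
size 0: {}; under {} N still reaches {B,E,H,V,Y} ∋ H.
{Y}: N⊥H given {Y} in G with N→· removed — back-door holds.

N→H: minimal back-door set {Y}.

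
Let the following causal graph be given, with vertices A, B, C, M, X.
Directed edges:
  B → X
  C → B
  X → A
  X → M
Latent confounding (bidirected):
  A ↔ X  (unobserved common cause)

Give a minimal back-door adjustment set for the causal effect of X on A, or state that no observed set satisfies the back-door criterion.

desc(X)\{X}={A,M}; candidates ⊆ {B,C}.
X↔A: latent back-door arc(s) into X.
size 0: {}; under {} X still reaches {A,B,C} ∋ A.
size 1: {B}, {C}; under {B} X still reaches {A} ∋ A.
size 2: {B,C}; under {B,C} X still reaches {A} ∋ A.
X↔A cannot be blocked by any observed set — no back-door set.

X→A: no observed back-door set.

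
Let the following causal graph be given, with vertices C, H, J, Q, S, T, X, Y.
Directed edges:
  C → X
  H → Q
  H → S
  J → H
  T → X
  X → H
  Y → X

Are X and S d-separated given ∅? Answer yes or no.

Bayes-Ball from X | ∅ reaches {C,H,Q,S,T,Y}.
S ∈ reach(X|∅) ⇒ X ⊥̸ S | ∅.

No — X and S are d-connected given ∅.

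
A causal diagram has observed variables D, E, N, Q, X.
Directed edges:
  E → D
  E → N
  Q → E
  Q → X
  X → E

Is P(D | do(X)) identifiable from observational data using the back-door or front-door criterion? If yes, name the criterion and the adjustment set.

P(D|do(X)): backdoor, adjust for {Q}.

desc(X)\{X}={D,E,N}; candidates ⊆ {Q}.
size 0: {}; under {} X still reaches {D,E,N,Q} ∋ D.
{Q}: X⊥D given {Q} in G with X→· removed — back-door holds.
P(D|do(X)) = Σ_{Q} P(D|X,Q)·P(Q).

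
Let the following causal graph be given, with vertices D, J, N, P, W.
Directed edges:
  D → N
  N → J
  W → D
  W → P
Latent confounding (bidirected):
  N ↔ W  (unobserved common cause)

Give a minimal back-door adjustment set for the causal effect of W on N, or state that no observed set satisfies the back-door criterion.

desc(W)\{W}={D,J,N,P}; candidates ⊆ {—}.
W↔N: latent back-door arc(s) into W.
size 0: {}; under {} W still reaches {J,N} ∋ N.
W↔N cannot be blocked by any observed set — no back-door set.

W→N: no observed back-door set.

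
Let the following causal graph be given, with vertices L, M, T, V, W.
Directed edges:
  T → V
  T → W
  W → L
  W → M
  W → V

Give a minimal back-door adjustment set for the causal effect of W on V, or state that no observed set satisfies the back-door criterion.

W→V: minimal back-door set {T}.

desc(W)\{W}={L,M,V}; candidates ⊆ {T}.
size 0: {}; under {} W still reaches {T,V} ∋ V.
{T}: W⊥V given {T} in G with W→· removed — back-door holds.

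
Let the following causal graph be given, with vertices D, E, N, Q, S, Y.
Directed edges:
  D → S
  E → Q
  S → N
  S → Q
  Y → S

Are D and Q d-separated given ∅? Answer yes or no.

Bayes-Ball from D | ∅ reaches {N,Q,S}.
Q ∈ reach(D|∅) ⇒ D ⊥̸ Q | ∅.

No — D and Q are d-connected given ∅.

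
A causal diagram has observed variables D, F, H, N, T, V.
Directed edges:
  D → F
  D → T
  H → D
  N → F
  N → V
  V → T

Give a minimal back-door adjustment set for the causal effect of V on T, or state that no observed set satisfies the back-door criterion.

desc(V)\{V}={T}; candidates ⊆ {D,F,H,N}.
∅: V⊥T given ∅ in G with V→· removed — back-door holds.

V→T: minimal back-door set ∅.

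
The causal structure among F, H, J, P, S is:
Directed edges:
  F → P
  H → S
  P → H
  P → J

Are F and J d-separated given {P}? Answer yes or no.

Yes — F ⊥ J | {P}.

Bayes-Ball from F | {P} reaches ∅.
J ∉ reach(F|{P}) ⇒ F ⊥ J | {P}.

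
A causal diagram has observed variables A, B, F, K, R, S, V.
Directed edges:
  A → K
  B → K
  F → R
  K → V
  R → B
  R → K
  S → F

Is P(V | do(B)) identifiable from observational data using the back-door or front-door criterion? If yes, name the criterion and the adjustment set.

P(V|do(B)): backdoor, adjust for {R}.

desc(B)\{B}={K,V}; candidates ⊆ {A,F,R,S}.
size 0: {}; under {} B still reaches {F,K,R,S,V} ∋ V.
{R}: B⊥V given {R} in G with B→· removed — back-door holds.
P(V|do(B)) = Σ_{R} P(V|B,R)·P(R).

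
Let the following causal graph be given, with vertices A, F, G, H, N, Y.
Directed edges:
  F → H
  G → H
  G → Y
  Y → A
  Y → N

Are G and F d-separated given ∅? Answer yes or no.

Yes — G ⊥ F | ∅.

Bayes-Ball from G | ∅ reaches {A,H,N,Y}.
F ∉ reach(G|∅) ⇒ G ⊥ F | ∅.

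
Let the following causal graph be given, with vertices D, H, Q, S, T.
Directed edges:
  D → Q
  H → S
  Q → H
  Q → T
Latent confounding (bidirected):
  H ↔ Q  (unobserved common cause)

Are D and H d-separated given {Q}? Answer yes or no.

No — D and H are d-connected given {Q}.

Bayes-Ball from D | {Q} reaches {H,S}.
H ∈ reach(D|{Q}) ⇒ D ⊥̸ H | {Q}.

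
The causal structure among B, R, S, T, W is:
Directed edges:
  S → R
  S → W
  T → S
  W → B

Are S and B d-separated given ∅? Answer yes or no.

No — S and B are d-connected given ∅.

Bayes-Ball from S | ∅ reaches {B,R,T,W}.
B ∈ reach(S|∅) ⇒ S ⊥̸ B | ∅.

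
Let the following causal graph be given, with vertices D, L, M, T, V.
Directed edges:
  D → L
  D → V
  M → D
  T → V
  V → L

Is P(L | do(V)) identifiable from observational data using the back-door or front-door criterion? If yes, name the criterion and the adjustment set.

desc(V)\{V}={L}; candidates ⊆ {D,M,T}.
size 0: {}; under {} V still reaches {D,L,M,T} ∋ L.
{D}: V⊥L given {D} in G with V→· removed — back-door holds.
P(L|do(V)) = Σ_{D} P(L|V,D)·P(D).

P(L|do(V)): backdoor, adjust for {D}.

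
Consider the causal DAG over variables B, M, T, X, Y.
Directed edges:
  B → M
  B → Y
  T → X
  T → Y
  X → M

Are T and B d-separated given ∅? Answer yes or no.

Yes — T ⊥ B | ∅.

Bayes-Ball from T | ∅ reaches {M,X,Y}.
B ∉ reach(T|∅) ⇒ T ⊥ B | ∅.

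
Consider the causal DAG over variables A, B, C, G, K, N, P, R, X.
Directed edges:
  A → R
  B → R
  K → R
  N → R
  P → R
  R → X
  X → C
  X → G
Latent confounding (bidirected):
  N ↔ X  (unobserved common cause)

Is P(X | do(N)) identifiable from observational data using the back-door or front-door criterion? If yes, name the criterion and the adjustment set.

P(X|do(N)): frontdoor, adjust for {R}.

desc(N)\{N}={C,G,R,X}; candidates ⊆ {A,B,K,P}.
N↔X: latent back-door arc(s) into N.
size 0: {}; under {} N still reaches {C,G,X} ∋ X.
size 1: {A}, {B}, {K} …(+1); under {A} N still reaches {C,G,X} ∋ X.
size 2: {A,B}, {A,K}, {A,P} …(+3); under {A,B} N still reaches {C,G,X} ∋ X.
N↔X cannot be blocked by any observed set — no back-door set.
{R}: (i) intercepts every directed N→X path; (ii) no back-door N→{R}; (iii) {N} blocks every back-door {R}→X. Front-door holds.
P(X|do(N)) = Σ_{R} P(R|N) Σ_{N'} P(X|R,N')P(N').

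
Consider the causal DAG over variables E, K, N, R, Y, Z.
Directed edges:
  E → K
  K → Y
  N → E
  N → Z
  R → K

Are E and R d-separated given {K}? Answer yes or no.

Bayes-Ball from E | {K} reaches {N,R,Z}.
R ∈ reach(E|{K}) ⇒ E ⊥̸ R | {K}.

No — E and R are d-connected given {K}.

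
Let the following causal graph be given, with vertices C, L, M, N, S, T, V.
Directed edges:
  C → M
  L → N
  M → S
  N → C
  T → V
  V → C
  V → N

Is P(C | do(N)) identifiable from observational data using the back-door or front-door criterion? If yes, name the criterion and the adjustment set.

desc(N)\{N}={C,M,S}; candidates ⊆ {L,T,V}.
size 0: {}; under {} N still reaches {C,L,M,S,T,V} ∋ C.
{V}: N⊥C given {V} in G with N→· removed — back-door holds.
P(C|do(N)) = Σ_{V} P(C|N,V)·P(V).

P(C|do(N)): backdoor, adjust for {V}.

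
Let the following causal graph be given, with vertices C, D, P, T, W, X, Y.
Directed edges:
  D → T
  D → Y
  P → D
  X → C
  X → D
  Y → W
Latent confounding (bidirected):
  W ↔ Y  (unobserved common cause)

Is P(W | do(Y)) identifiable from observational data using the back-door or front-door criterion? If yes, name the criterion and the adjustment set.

P(W|do(Y)): not identifiable (no BD/FD set).

desc(Y)\{Y}={W}; candidates ⊆ {C,D,P,T,X}.
Y↔W: latent back-door arc(s) into Y.
size 0: {}; under {} Y still reaches {C,D,P,T,W,X} ∋ W.
size 1: {C}, {D}, {P} …(+2); under {C} Y still reaches {D,P,T,W,X} ∋ W.
size 2: {C,D}, {C,P}, {C,T} …(+7); under {C,D} Y still reaches {W} ∋ W.
Y↔W cannot be blocked by any observed set — no back-door set.
No mediator lies on a directed Y→…→W path.
Neither criterion identifies P(W|do(Y)) in this graph.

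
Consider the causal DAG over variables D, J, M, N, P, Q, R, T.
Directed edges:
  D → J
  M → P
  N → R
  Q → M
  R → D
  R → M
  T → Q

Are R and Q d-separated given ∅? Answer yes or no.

Bayes-Ball from R | ∅ reaches {D,J,M,N,P}.
Q ∉ reach(R|∅) ⇒ R ⊥ Q | ∅.

Yes — R ⊥ Q | ∅.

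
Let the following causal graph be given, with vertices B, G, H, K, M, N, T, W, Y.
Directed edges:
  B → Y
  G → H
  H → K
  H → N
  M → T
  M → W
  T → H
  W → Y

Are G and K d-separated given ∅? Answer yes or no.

No — G and K are d-connected given ∅.

Bayes-Ball from G | ∅ reaches {H,K,N}.
K ∈ reach(G|∅) ⇒ G ⊥̸ K | ∅.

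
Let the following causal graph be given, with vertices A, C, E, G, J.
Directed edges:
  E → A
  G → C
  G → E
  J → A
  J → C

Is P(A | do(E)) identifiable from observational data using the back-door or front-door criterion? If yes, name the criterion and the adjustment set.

P(A|do(E)): backdoor, adjust for ∅.

desc(E)\{E}={A}; candidates ⊆ {C,G,J}.
∅: E⊥A given ∅ in G with E→· removed — back-door holds.
P(A|do(E)) = P(A|E) — no adjustment needed.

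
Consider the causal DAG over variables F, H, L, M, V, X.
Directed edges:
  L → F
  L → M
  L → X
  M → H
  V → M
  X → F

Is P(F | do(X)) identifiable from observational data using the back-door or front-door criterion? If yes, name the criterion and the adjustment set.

desc(X)\{X}={F}; candidates ⊆ {H,L,M,V}.
size 0: {}; under {} X still reaches {F,H,L,M} ∋ F.
{L}: X⊥F given {L} in G with X→· removed — back-door holds.
P(F|do(X)) = Σ_{L} P(F|X,L)·P(L).

P(F|do(X)): backdoor, adjust for {L}.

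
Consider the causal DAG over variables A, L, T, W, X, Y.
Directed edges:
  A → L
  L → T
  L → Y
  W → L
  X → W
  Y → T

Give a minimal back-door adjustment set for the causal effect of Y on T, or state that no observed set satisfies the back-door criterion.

desc(Y)\{Y}={T}; candidates ⊆ {A,L,W,X}.
size 0: {}; under {} Y still reaches {A,L,T,W,X} ∋ T.
{L}: Y⊥T given {L} in G with Y→· removed — back-door holds.

Y→T: minimal back-door set {L}.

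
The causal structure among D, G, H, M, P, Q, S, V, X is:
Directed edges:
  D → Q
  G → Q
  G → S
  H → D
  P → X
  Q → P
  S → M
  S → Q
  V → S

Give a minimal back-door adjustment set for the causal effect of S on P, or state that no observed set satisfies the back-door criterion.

desc(S)\{S}={M,P,Q,X}; candidates ⊆ {D,G,H,V}.
size 0: {}; under {} S still reaches {G,P,Q,V,X} ∋ P.
{G}: S⊥P given {G} in G with S→· removed — back-door holds.

S→P: minimal back-door set {G}.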